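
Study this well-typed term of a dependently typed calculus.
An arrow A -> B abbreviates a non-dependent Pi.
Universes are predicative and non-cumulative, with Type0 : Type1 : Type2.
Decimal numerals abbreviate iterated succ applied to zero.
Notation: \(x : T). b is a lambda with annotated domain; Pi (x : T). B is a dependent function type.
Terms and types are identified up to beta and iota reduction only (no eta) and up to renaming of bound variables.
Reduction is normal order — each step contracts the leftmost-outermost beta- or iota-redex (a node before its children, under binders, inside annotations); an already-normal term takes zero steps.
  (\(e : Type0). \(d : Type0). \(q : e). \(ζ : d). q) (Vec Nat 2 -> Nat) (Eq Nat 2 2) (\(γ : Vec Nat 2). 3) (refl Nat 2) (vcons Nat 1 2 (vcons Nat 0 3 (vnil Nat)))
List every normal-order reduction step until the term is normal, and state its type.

normal-order reduction sequence:
  (\(e : Type0). \(d : Type0). \(q : e). \(ζ : d). q) (Vec Nat 2 -> Nat) (Eq Nat 2 2) (\(γ : Vec Nat 2). 3) (refl Nat 2) (vcons Nat 1 2 (vcons Nat 0 3 (vnil Nat)))
  ~> (\(e : Type0). \(d : Vec Nat 2 -> Nat). \(q : e). d) (Eq Nat 2 2) (\(ζ : Vec Nat 2). 3) (refl Nat 2) (vcons Nat 1 2 (vcons Nat 0 3 (vnil Nat)))
  ~> (\(e : Vec Nat 2 -> Nat). \(d : Eq Nat 2 2). e) (\(q : Vec Nat 2). 3) (refl Nat 2) (vcons Nat 1 2 (vcons Nat 0 3 (vnil Nat)))
  ~> (\(e : Eq Nat 2 2). \(d : Vec Nat 2). 3) (refl Nat 2) (vcons Nat 1 2 (vcons Nat 0 3 (vnil Nat)))
  ~> (\(e : Vec Nat 2). 3) (vcons Nat 1 2 (vcons Nat 0 3 (vnil Nat)))
  ~> 3
inferred type:
  Nat


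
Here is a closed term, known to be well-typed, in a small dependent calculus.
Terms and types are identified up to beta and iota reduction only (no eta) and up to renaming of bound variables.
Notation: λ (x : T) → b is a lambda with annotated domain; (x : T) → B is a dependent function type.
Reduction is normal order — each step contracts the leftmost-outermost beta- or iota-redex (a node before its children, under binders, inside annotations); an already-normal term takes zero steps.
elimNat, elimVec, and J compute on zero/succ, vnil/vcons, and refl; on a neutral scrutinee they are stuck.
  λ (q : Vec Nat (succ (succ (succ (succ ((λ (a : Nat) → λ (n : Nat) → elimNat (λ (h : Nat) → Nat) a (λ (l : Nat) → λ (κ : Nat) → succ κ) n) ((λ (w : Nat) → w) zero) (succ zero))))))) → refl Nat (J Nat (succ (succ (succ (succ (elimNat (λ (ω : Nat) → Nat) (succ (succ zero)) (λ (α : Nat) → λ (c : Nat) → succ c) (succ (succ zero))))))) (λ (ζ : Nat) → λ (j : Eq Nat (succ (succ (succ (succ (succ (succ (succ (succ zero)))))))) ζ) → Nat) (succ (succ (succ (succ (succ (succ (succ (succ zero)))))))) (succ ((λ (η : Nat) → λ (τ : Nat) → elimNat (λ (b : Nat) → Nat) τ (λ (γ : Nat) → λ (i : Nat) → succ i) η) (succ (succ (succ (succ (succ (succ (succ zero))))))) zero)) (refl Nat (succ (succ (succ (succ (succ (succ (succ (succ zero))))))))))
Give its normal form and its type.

resulting normal form:
  λ (q : Vec Nat (succ (succ (succ (succ (succ zero)))))) → refl Nat (succ (succ (succ (succ (succ (succ (succ (succ zero))))))))
the term's type:
  (q : Vec Nat (succ (succ (succ (succ (succ zero)))))) → Eq Nat (succ (succ (succ (succ (succ (succ (succ (succ zero)))))))) (succ (succ (succ (succ (succ (succ (succ (succ zero))))))))
observation: normalization takes exactly 8 steps under the normal-order strategy.


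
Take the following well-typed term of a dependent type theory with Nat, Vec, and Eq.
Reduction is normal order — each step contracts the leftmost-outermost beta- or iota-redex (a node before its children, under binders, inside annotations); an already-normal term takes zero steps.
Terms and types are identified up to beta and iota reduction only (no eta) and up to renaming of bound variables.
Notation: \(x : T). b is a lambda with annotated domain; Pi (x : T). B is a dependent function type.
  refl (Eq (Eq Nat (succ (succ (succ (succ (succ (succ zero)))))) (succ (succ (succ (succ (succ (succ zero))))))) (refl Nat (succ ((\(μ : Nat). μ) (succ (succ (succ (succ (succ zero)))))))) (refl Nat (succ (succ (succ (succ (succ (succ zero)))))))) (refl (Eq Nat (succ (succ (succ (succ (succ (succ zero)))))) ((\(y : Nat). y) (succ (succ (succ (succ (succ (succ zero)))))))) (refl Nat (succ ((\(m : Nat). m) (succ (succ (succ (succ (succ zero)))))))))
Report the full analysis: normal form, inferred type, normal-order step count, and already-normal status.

reduced normal form:
  refl (Eq (Eq Nat (succ (succ (succ (succ (succ (succ zero)))))) (succ (succ (succ (succ (succ (succ zero))))))) (refl Nat (succ (succ (succ (succ (succ (succ zero))))))) (refl Nat (succ (succ (succ (succ (succ (succ zero)))))))) (refl (Eq Nat (succ (succ (succ (succ (succ (succ zero)))))) (succ (succ (succ (succ (succ (succ zero))))))) (refl Nat (succ (succ (succ (succ (succ (succ zero))))))))
the term's type:
  Eq (Eq (Eq Nat (succ (succ (succ (succ (succ (succ zero)))))) (succ (succ (succ (succ (succ (succ zero))))))) (refl Nat (succ (succ (succ (succ (succ (succ zero))))))) (refl Nat (succ (succ (succ (succ (succ (succ zero)))))))) (refl (Eq Nat (succ (succ (succ (succ (succ (succ zero)))))) (succ (succ (succ (succ (succ (succ zero))))))) (refl Nat (succ (succ (succ (succ (succ (succ zero)))))))) (refl (Eq Nat (succ (succ (succ (succ (succ (succ zero)))))) (succ (succ (succ (succ (succ (succ zero))))))) (refl Nat (succ (succ (succ (succ (succ (succ zero))))))))
steps to reach normal form (normal order): 3
already normal: no
first contracted redex: a beta-redex


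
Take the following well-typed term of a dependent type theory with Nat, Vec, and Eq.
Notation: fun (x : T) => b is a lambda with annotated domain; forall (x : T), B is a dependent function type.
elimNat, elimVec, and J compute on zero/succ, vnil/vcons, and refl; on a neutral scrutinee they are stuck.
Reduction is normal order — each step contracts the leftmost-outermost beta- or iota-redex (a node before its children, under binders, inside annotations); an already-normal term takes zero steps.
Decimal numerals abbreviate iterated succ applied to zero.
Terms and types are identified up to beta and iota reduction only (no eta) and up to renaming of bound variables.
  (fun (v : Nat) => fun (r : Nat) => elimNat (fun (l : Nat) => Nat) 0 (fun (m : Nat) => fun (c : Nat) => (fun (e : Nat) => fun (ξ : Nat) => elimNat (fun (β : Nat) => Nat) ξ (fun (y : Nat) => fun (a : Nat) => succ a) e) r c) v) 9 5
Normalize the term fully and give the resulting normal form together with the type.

normal form:
  45
type:
  Nat
observation: contracting a beta-redex first, the term normalizes in 192 steps.


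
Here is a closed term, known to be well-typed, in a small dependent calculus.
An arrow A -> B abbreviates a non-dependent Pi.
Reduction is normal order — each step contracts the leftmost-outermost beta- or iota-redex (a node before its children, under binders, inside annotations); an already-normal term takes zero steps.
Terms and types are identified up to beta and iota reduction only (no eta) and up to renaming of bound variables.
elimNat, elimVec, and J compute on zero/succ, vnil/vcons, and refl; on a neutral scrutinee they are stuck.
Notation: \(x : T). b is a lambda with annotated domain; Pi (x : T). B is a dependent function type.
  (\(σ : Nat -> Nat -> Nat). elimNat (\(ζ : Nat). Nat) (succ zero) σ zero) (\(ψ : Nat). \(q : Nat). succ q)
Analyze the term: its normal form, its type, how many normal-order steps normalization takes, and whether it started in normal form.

resulting normal form:
  succ zero
inferred type:
  Nat
steps to reach normal form (normal order): 2
term was already normal: no
first contracted redex: a beta-redex


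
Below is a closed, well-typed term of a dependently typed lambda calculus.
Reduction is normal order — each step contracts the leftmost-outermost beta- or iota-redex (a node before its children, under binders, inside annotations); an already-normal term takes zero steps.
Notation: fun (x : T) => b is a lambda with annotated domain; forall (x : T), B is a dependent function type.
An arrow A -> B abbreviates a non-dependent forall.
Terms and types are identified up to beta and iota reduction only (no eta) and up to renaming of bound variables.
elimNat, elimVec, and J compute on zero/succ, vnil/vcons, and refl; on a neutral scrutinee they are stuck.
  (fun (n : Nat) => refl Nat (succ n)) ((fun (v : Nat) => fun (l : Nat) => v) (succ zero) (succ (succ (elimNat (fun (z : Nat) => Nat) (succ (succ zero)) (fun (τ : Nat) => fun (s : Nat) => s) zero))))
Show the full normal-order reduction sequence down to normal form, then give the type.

normal-order reduction sequence:
  (fun (n : Nat) => refl Nat (succ n)) ((fun (v : Nat) => fun (l : Nat) => v) (succ zero) (succ (succ (elimNat (fun (z : Nat) => Nat) (succ (succ zero)) (fun (τ : Nat) => fun (s : Nat) => s) zero))))
  ~> refl Nat (succ ((fun (n : Nat) => fun (v : Nat) => n) (succ zero) (succ (succ (elimNat (fun (l : Nat) => Nat) (succ (succ zero)) (fun (z : Nat) => fun (τ : Nat) => τ) zero)))))
  ~> refl Nat (succ ((fun (n : Nat) => succ zero) (succ (succ (elimNat (fun (v : Nat) => Nat) (succ (succ zero)) (fun (l : Nat) => fun (z : Nat) => z) zero)))))
  ~> refl Nat (succ (succ zero))
type:
  Eq Nat (succ (succ zero)) (succ (succ zero))


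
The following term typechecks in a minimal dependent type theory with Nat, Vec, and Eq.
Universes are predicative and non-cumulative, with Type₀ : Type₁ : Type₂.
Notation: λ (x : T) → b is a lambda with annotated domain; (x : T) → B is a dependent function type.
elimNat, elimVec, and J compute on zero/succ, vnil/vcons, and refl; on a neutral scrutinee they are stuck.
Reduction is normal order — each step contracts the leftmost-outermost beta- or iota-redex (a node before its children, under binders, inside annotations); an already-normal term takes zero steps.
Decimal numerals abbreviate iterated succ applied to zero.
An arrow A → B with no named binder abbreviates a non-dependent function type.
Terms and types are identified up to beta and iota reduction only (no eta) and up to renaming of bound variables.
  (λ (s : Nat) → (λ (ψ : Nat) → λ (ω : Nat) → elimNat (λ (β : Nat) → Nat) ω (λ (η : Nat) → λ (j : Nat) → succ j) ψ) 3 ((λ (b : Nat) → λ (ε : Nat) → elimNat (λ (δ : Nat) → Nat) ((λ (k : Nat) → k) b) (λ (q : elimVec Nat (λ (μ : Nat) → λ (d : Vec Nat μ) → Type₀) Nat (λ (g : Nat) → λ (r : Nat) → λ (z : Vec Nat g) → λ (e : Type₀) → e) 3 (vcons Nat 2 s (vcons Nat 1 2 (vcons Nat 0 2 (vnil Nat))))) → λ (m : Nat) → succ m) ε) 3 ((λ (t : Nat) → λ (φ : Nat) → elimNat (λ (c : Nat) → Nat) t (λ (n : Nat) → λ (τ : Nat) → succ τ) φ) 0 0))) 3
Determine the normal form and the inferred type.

normal form:
  6
inferred type:
  Nat
observation: 36 normal-order steps separate the term from its normal form.


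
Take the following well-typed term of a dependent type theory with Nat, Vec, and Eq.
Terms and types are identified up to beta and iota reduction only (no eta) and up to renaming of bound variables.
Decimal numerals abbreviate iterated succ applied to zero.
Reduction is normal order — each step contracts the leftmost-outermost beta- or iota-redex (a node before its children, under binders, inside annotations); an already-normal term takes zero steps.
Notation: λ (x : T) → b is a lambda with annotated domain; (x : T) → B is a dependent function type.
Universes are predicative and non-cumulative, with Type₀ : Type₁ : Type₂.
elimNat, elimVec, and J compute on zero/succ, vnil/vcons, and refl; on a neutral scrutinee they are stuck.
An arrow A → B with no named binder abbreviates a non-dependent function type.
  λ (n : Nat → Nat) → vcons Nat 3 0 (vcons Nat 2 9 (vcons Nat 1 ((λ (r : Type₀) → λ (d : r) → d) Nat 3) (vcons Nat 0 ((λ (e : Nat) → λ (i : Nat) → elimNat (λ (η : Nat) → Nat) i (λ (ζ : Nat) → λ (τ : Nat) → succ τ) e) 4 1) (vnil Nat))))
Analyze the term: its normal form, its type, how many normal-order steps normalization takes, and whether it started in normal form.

reduced normal form:
  λ (n : Nat → Nat) → vcons Nat 3 0 (vcons Nat 2 9 (vcons Nat 1 3 (vcons Nat 0 5 (vnil Nat))))
type:
  (Nat → Nat) → Vec Nat 4
steps to reach normal form (normal order): 17
term was already normal: no
first contracted redex: a beta-redex


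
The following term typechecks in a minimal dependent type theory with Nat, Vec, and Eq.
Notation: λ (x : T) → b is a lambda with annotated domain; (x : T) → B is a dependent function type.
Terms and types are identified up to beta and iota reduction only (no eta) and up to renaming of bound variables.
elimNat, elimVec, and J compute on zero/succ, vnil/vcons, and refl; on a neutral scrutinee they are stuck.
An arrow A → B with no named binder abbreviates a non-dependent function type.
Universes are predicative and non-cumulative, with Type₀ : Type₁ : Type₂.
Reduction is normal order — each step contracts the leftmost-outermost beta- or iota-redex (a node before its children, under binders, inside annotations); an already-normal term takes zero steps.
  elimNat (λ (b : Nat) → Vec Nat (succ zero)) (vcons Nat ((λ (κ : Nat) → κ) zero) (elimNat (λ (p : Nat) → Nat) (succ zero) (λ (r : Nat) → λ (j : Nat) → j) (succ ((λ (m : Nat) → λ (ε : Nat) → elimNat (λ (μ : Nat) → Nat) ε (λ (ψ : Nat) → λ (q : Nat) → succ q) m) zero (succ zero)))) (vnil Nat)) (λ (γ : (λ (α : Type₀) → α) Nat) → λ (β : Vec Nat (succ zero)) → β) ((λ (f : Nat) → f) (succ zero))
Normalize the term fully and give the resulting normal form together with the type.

resulting normal form:
  vcons Nat zero (succ zero) (vnil Nat)
the term's type:
  Vec Nat (succ zero)
observation: 17 normal-order steps normalize the term, beginning with a beta-redex.


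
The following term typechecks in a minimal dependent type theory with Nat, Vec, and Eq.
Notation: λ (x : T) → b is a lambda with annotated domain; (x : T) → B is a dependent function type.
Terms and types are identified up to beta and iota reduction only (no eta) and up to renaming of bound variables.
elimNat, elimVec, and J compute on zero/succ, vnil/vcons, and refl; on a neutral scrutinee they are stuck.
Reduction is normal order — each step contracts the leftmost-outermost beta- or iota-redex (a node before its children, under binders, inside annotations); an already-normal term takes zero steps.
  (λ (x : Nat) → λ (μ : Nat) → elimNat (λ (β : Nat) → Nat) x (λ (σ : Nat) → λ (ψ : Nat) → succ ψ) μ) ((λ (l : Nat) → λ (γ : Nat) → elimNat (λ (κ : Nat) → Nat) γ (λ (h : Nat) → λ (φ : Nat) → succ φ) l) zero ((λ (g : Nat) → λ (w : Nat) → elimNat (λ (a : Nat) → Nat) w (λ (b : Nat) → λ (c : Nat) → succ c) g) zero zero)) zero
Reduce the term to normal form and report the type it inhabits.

normal form:
  zero
the term's type:
  Nat


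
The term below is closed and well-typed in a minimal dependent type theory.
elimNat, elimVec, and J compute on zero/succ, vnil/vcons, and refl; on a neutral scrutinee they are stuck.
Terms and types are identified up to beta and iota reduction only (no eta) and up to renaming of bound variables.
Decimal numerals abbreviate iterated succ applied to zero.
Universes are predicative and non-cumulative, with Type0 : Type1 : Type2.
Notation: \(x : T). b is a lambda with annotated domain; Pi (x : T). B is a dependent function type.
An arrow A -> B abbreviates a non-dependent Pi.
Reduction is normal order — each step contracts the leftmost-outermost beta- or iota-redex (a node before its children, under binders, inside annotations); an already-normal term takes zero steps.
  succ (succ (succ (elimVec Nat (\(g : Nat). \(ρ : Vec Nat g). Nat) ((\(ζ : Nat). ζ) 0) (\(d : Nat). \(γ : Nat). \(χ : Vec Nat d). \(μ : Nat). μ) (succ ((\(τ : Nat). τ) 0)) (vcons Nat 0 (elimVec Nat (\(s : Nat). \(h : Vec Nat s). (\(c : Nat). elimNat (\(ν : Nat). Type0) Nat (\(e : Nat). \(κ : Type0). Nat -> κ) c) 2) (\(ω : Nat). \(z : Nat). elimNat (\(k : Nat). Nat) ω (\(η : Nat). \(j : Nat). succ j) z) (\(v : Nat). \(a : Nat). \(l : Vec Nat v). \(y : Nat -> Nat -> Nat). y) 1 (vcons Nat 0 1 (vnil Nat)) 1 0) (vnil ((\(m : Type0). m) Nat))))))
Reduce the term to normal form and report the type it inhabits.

normal form:
  3
type:
  Nat
observation: the leftmost-outermost redex is an elimVec iota-redex, and normalization takes 7 steps.


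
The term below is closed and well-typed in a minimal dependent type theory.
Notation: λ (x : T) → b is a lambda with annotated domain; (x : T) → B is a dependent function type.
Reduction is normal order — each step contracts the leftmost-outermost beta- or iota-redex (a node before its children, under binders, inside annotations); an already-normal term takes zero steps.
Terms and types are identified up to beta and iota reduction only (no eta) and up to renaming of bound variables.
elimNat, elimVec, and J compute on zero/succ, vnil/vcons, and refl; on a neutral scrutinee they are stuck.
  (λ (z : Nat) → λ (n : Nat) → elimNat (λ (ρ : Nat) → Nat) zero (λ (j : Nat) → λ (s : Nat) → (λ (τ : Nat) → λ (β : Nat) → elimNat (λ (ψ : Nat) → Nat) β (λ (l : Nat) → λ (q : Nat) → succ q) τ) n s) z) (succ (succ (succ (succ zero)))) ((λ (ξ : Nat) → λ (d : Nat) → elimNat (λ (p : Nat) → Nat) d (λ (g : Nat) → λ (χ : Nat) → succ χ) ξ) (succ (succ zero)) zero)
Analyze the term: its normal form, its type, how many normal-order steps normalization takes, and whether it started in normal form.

reduced normal form:
  succ (succ (succ (succ (succ (succ (succ (succ zero)))))))
type:
  Nat
reduction steps (normal order): 87
already normal: no
first redex: a beta-redex


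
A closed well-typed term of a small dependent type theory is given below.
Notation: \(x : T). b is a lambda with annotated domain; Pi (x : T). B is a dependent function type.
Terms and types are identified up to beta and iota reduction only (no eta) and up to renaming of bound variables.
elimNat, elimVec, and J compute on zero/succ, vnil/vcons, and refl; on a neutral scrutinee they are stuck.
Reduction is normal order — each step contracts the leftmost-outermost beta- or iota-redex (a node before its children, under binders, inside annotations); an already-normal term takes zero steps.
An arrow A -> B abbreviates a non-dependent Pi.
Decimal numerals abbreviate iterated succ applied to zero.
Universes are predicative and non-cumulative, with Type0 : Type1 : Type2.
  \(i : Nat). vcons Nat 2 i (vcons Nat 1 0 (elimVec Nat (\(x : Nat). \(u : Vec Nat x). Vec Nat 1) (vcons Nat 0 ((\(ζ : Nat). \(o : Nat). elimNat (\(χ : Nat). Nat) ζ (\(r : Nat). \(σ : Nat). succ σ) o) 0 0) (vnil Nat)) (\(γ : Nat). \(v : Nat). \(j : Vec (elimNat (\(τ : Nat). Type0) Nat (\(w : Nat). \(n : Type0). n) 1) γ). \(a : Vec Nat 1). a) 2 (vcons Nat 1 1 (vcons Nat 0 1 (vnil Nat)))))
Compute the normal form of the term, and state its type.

normal form:
  \(i : Nat). vcons Nat 2 i (vcons Nat 1 0 (vcons Nat 0 0 (vnil Nat)))
inferred type:
  Nat -> Vec Nat 3
observation: contracting an elimVec iota-redex first, the term normalizes in 14 steps.


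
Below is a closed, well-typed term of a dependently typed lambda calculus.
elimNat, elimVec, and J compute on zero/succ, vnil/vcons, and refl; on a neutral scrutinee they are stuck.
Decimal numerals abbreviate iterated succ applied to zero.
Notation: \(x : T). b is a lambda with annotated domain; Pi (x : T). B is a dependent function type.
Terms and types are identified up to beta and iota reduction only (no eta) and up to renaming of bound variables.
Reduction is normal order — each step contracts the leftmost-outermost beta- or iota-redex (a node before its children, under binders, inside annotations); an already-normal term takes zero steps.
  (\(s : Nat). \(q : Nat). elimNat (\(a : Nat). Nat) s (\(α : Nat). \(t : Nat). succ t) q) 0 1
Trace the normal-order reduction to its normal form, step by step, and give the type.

normal-order reduction:
  (\(s : Nat). \(q : Nat). elimNat (\(a : Nat). Nat) s (\(α : Nat). \(t : Nat). succ t) q) 0 1
  ~> (\(s : Nat). elimNat (\(q : Nat). Nat) 0 (\(a : Nat). \(α : Nat). succ α) s) 1
  ~> elimNat (\(s : Nat). Nat) 0 (\(q : Nat). \(a : Nat). succ a) 1
  ~> (\(s : Nat). \(q : Nat). succ q) 0 (elimNat (\(a : Nat). Nat) 0 (\(α : Nat). \(t : Nat). succ t) 0)
  ~> (\(s : Nat). succ s) (elimNat (\(q : Nat). Nat) 0 (\(a : Nat). \(α : Nat). succ α) 0)
  ~> succ (elimNat (\(s : Nat). Nat) 0 (\(q : Nat). \(a : Nat). succ a) 0)
  ~> 1
type:
  Nat


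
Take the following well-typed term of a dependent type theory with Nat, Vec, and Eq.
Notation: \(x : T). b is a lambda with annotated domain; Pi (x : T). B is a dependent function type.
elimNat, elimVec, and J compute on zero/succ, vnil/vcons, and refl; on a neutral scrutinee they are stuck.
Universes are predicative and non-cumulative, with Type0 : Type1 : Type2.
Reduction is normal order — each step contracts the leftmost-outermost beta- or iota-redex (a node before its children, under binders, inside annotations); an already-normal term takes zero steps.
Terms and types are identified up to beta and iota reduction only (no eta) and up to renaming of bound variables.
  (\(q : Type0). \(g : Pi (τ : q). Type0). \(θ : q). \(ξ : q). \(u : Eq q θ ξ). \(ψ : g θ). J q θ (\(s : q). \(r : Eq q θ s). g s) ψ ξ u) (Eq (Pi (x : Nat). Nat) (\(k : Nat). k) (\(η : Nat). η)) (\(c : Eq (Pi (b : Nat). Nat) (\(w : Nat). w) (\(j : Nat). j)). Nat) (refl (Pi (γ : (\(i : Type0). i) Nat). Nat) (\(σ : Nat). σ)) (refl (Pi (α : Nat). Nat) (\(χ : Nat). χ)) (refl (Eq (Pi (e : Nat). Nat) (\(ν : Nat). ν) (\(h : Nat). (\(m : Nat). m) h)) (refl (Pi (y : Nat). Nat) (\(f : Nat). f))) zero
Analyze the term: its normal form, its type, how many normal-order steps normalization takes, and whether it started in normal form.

reduced normal form:
  zero
inferred type:
  Nat
normal-order step count: 7
already normal: no
first redex: a beta-redex


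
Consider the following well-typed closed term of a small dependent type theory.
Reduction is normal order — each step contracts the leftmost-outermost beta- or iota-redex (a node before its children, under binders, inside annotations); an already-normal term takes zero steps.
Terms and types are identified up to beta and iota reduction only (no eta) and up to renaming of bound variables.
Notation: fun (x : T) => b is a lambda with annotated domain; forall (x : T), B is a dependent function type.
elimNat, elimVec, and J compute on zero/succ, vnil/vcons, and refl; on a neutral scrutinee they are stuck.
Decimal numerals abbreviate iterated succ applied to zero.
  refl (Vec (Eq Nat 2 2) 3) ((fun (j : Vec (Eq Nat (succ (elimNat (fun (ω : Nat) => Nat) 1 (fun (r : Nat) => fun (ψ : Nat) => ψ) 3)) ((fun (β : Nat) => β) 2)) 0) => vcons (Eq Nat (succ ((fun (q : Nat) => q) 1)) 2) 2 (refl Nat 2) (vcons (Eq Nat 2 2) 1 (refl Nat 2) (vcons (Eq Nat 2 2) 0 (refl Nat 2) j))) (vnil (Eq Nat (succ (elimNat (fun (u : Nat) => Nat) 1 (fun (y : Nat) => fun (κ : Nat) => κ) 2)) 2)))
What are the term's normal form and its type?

normal form:
  refl (Vec (Eq Nat 2 2) 3) (vcons (Eq Nat 2 2) 2 (refl Nat 2) (vcons (Eq Nat 2 2) 1 (refl Nat 2) (vcons (Eq Nat 2 2) 0 (refl Nat 2) (vnil (Eq Nat 2 2)))))
the term's type:
  Eq (Vec (Eq Nat 2 2) 3) (vcons (Eq Nat 2 2) 2 (refl Nat 2) (vcons (Eq Nat 2 2) 1 (refl Nat 2) (vcons (Eq Nat 2 2) 0 (refl Nat 2) (vnil (Eq Nat 2 2))))) (vcons (Eq Nat 2 2) 2 (refl Nat 2) (vcons (Eq Nat 2 2) 1 (refl Nat 2) (vcons (Eq Nat 2 2) 0 (refl Nat 2) (vnil (Eq Nat 2 2)))))


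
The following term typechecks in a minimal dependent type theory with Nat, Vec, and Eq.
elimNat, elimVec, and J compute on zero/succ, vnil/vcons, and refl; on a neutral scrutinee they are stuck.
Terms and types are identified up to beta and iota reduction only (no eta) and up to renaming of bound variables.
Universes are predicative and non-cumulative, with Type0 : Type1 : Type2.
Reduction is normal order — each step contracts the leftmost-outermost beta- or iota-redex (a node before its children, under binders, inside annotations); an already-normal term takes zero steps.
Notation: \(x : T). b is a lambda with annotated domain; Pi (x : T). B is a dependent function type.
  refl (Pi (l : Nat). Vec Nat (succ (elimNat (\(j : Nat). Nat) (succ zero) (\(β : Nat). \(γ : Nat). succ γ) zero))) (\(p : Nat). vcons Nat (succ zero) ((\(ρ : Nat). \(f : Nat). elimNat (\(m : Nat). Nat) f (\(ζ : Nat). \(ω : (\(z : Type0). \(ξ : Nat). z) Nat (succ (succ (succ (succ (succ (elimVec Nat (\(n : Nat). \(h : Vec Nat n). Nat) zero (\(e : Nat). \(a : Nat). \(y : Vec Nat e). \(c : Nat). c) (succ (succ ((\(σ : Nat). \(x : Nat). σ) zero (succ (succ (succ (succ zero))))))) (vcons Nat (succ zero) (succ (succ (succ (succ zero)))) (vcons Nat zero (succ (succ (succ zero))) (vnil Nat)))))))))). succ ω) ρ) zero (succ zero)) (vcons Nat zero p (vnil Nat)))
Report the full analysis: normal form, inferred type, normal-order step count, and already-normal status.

reduced normal form:
  refl (Pi (l : Nat). Vec Nat (succ (succ zero))) (\(j : Nat). vcons Nat (succ zero) (succ zero) (vcons Nat zero j (vnil Nat)))
inferred type:
  Eq (Pi (l : Nat). Vec Nat (succ (succ zero))) (\(j : Nat). vcons Nat (succ zero) (succ zero) (vcons Nat zero j (vnil Nat))) (\(β : Nat). vcons Nat (succ zero) (succ zero) (vcons Nat zero β (vnil Nat)))
reduction steps (normal order): 4
already normal: no
first redex: an elimNat iota-redex


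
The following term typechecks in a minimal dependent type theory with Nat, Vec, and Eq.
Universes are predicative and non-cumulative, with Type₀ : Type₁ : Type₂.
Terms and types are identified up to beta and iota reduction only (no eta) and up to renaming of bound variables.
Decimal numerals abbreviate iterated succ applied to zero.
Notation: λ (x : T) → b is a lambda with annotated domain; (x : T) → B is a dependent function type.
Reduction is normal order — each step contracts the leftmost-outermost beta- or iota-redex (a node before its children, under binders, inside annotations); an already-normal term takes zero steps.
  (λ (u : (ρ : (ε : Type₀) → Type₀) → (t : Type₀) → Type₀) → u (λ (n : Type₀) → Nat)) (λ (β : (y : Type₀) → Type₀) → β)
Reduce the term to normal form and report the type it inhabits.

normal form:
  λ (u : Type₀) → Nat
type:
  (u : Type₀) → Type₀


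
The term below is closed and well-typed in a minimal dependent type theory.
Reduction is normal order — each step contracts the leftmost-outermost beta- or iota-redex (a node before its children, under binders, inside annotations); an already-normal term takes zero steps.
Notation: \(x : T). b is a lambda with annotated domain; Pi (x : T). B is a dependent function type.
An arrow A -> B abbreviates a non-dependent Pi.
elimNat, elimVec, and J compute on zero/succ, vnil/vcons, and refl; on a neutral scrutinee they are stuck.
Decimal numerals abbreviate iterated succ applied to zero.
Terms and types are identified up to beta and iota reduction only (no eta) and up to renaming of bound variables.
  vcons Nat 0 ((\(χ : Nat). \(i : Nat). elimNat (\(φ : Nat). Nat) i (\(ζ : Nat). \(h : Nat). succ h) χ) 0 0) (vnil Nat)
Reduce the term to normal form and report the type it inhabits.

normal form:
  vcons Nat 0 0 (vnil Nat)
the term's type:
  Vec Nat 1
observation: normalization takes exactly 3 steps under the normal-order strategy.


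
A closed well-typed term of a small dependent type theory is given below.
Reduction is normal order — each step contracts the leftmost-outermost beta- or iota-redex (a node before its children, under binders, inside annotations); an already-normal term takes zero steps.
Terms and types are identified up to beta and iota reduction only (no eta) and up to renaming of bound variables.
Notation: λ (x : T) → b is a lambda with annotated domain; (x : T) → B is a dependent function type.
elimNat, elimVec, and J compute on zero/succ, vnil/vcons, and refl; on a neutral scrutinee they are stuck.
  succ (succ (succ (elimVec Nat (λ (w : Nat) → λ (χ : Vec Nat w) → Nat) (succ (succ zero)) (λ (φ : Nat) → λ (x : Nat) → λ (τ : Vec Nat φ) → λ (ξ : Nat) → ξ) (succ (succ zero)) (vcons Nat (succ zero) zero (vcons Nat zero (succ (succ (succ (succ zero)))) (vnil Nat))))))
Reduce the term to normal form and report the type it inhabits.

reduced normal form:
  succ (succ (succ (succ (succ zero))))
type:
  Nat


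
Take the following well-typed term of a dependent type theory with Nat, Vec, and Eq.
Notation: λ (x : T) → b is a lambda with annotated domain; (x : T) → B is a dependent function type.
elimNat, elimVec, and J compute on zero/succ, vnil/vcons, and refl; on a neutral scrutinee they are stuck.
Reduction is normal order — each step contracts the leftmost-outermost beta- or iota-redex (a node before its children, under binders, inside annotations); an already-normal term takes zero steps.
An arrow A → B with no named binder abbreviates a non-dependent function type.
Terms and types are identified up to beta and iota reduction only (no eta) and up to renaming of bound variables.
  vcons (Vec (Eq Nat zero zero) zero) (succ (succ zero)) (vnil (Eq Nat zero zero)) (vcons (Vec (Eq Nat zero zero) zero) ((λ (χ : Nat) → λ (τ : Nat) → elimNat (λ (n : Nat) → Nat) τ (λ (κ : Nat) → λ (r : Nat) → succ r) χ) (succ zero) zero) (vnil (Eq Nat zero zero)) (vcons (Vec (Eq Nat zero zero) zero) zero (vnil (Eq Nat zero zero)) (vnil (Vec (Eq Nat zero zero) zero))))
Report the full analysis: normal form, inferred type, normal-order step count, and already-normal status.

resulting normal form:
  vcons (Vec (Eq Nat zero zero) zero) (succ (succ zero)) (vnil (Eq Nat zero zero)) (vcons (Vec (Eq Nat zero zero) zero) (succ zero) (vnil (Eq Nat zero zero)) (vcons (Vec (Eq Nat zero zero) zero) zero (vnil (Eq Nat zero zero)) (vnil (Vec (Eq Nat zero zero) zero))))
the term's type:
  Vec (Vec (Eq Nat zero zero) zero) (succ (succ (succ zero)))
normal-order step count: 6
already normal: no
first contracted redex: a beta-redex


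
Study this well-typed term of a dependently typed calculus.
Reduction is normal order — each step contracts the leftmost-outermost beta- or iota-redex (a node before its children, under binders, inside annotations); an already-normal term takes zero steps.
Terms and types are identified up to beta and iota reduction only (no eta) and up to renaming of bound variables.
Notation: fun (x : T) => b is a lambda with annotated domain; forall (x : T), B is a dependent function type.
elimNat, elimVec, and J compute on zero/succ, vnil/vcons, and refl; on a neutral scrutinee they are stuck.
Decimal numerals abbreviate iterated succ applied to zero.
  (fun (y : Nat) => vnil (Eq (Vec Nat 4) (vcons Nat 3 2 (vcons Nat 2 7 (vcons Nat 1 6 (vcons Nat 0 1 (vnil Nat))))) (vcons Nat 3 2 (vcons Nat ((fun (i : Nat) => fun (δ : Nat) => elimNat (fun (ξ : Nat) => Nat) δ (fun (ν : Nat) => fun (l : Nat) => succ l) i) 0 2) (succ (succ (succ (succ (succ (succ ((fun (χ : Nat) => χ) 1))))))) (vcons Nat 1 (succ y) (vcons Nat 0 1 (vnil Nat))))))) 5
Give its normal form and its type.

reduced normal form:
  vnil (Eq (Vec Nat 4) (vcons Nat 3 2 (vcons Nat 2 7 (vcons Nat 1 6 (vcons Nat 0 1 (vnil Nat))))) (vcons Nat 3 2 (vcons Nat 2 7 (vcons Nat 1 6 (vcons Nat 0 1 (vnil Nat))))))
type:
  Vec (Eq (Vec Nat 4) (vcons Nat 3 2 (vcons Nat 2 7 (vcons Nat 1 6 (vcons Nat 0 1 (vnil Nat))))) (vcons Nat 3 2 (vcons Nat 2 7 (vcons Nat 1 6 (vcons Nat 0 1 (vnil Nat)))))) 0


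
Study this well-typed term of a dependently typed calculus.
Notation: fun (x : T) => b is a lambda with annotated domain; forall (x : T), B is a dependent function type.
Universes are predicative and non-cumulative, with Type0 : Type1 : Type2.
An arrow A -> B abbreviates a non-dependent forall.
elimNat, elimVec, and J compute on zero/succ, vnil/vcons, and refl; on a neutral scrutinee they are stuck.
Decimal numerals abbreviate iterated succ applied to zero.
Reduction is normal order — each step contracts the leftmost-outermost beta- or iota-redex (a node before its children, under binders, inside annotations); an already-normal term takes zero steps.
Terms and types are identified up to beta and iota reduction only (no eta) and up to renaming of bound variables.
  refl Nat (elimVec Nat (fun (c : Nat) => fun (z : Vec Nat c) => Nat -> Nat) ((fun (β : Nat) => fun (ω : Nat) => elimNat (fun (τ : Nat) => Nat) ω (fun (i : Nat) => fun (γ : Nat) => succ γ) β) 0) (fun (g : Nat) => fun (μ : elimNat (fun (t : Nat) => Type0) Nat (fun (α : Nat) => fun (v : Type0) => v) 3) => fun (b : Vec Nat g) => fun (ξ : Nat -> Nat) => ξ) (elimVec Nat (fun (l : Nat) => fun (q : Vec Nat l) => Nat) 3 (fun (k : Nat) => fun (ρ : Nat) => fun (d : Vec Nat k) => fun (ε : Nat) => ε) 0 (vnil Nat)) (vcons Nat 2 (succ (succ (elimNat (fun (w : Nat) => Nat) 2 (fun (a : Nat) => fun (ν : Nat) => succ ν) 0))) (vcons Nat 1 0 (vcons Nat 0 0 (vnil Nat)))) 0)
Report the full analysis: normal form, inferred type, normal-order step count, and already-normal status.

normal form:
  refl Nat 0
the term's type:
  Eq Nat 0 0
steps to reach normal form (normal order): 19
term was already normal: no
first redex: an elimVec iota-redex


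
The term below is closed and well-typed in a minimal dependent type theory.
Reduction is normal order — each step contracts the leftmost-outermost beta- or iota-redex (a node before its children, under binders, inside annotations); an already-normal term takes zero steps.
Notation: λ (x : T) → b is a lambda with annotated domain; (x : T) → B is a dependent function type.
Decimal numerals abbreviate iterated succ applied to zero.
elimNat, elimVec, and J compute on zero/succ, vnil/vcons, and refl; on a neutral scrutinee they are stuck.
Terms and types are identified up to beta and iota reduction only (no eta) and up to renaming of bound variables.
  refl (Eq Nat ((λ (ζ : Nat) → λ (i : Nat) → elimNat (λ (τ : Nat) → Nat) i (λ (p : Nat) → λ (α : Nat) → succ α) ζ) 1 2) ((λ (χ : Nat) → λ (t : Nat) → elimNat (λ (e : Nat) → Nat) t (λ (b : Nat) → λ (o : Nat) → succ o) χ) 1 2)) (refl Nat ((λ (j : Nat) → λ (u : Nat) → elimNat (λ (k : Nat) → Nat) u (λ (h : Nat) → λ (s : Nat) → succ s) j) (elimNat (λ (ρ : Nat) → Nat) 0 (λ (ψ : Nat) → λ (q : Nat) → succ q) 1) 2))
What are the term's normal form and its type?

reduced normal form:
  refl (Eq Nat 3 3) (refl Nat 3)
type:
  Eq (Eq Nat 3 3) (refl Nat 3) (refl Nat 3)


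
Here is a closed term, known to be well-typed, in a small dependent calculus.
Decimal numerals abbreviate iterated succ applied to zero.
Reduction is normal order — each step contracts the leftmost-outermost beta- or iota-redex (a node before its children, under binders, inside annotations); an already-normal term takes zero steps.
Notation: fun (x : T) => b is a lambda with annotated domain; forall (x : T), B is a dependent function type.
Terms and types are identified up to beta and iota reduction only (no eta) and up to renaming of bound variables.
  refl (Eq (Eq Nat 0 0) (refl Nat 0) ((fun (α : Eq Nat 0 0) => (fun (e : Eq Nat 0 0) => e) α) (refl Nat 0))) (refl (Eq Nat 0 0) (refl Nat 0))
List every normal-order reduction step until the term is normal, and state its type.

normal-order reduction sequence:
  refl (Eq (Eq Nat 0 0) (refl Nat 0) ((fun (α : Eq Nat 0 0) => (fun (e : Eq Nat 0 0) => e) α) (refl Nat 0))) (refl (Eq Nat 0 0) (refl Nat 0))
  ~> refl (Eq (Eq Nat 0 0) (refl Nat 0) ((fun (α : Eq Nat 0 0) => α) (refl Nat 0))) (refl (Eq Nat 0 0) (refl Nat 0))
  ~> refl (Eq (Eq Nat 0 0) (refl Nat 0) (refl Nat 0)) (refl (Eq Nat 0 0) (refl Nat 0))
type:
  Eq (Eq (Eq Nat 0 0) (refl Nat 0) (refl Nat 0)) (refl (Eq Nat 0 0) (refl Nat 0)) (refl (Eq Nat 0 0) (refl Nat 0))


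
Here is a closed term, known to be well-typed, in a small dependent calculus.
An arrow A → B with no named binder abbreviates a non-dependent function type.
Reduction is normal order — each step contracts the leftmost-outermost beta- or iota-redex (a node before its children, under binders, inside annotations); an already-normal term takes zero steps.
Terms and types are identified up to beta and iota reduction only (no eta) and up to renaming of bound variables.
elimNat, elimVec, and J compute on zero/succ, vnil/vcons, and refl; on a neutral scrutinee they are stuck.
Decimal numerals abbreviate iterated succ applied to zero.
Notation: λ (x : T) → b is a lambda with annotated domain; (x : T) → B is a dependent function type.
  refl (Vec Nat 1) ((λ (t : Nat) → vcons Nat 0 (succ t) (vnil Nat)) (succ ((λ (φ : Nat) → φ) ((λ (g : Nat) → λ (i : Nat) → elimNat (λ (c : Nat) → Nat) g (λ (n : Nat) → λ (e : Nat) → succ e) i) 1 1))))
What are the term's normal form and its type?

reduced normal form:
  refl (Vec Nat 1) (vcons Nat 0 4 (vnil Nat))
type:
  Eq (Vec Nat 1) (vcons Nat 0 4 (vnil Nat)) (vcons Nat 0 4 (vnil Nat))
observation: contracting a beta-redex first, the term normalizes in 8 steps.


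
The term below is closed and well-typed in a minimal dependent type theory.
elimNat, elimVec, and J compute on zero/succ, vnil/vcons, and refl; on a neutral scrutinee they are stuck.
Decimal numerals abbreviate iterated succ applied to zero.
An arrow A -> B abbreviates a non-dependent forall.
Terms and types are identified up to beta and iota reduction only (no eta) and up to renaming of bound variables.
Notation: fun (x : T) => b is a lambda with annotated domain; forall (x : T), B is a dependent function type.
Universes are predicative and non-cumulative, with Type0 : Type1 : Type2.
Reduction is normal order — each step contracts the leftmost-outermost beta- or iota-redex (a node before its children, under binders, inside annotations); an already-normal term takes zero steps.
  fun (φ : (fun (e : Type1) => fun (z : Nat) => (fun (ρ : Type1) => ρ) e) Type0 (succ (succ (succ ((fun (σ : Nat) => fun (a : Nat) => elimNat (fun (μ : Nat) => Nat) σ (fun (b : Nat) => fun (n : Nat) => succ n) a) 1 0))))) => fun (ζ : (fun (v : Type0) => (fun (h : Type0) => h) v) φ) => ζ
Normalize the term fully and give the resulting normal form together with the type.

reduced normal form:
  fun (φ : Type0) => fun (e : φ) => e
the term's type:
  forall (φ : Type0), φ -> φ


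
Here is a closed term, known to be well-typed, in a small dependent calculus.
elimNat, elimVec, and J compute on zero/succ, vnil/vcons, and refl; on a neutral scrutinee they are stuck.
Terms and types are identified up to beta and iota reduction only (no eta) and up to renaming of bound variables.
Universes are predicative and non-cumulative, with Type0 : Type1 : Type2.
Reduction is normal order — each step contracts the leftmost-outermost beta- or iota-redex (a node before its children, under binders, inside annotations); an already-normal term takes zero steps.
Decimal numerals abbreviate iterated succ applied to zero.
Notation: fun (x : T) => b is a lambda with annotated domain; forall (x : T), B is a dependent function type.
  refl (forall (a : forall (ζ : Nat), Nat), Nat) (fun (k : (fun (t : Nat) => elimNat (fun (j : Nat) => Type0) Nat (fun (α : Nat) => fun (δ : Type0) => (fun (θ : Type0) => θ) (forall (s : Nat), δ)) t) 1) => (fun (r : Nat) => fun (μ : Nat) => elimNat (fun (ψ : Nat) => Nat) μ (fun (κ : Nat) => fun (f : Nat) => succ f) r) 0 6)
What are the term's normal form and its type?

reduced normal form:
  refl (forall (a : forall (ζ : Nat), Nat), Nat) (fun (k : forall (t : Nat), Nat) => 6)
inferred type:
  Eq (forall (a : forall (ζ : Nat), Nat), Nat) (fun (k : forall (t : Nat), Nat) => 6) (fun (j : forall (α : Nat), Nat) => 6)


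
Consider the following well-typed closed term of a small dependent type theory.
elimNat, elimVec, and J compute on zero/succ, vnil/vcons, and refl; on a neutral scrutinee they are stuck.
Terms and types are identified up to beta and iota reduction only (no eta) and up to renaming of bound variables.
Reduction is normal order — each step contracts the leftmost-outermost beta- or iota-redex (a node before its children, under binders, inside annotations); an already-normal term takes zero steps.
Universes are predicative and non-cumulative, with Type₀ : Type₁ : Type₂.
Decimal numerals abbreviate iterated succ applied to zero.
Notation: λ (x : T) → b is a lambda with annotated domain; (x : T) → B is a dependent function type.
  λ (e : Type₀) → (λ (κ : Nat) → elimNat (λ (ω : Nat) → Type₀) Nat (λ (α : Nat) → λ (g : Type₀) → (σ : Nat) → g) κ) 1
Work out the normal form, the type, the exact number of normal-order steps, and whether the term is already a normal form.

reduced normal form:
  λ (e : Type₀) → (κ : Nat) → Nat
type:
  (e : Type₀) → Type₀
steps to reach normal form (normal order): 5
already normal: no
first redex: a beta-redex
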